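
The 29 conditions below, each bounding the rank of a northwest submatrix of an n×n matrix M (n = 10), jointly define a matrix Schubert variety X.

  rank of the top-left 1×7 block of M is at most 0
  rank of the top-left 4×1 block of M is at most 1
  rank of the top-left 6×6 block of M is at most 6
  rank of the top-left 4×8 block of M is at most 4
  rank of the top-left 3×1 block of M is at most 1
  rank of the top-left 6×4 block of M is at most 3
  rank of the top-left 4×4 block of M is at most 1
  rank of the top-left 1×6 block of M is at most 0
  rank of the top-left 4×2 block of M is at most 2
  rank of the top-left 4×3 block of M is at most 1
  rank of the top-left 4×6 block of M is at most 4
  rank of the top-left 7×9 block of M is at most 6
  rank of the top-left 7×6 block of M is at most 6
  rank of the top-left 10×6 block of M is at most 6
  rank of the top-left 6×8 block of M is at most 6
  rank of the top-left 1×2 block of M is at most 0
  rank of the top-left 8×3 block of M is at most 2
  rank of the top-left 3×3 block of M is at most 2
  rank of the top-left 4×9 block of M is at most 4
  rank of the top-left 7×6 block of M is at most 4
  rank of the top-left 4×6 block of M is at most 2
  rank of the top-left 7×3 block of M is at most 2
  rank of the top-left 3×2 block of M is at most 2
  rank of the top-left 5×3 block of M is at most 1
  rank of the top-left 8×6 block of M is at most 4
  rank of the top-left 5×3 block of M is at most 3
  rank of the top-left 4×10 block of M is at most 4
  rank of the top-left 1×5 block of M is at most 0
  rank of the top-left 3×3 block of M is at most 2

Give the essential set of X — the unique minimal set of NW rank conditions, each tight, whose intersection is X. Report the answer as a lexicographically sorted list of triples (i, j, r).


Computing R[i][j] = min implied NW-rank bound (n=10, 29 conditions):

  i=1: 0  0  0  0  0  0  0  1  1  1
  i=2: 1  1  1  1  1  1  1  2  2  2
  i=3: 1  1  1  1  2  2  2  3  3  3
  i=4: 1  1  1  1  2  2  3  4  4  4
  i=5: 1  1  1  2  3  3  4  5  5  5
  i=6: 1  2  2  3  4  4  5  6  6  6
  i=7: 1  2  2  3  4  4  5  6  6  7
  i=8: 1  2  2  3  4  4  5  6  7  8
  i=9: 1  2  3  4  5  5  6  7  8  9
  i=10: 1  2  3  4  5  6  7  8  9  10

giving w = (8, 1, 5, 7, 4, 2, 10, 9, 3, 6) via Δ²R.

7 SE-corners of the 21-cell Rothe diagram give Ess(w):

[(1, 7, 0), (4, 4, 1), (4, 6, 2), (5, 3, 1), (7, 9, 6), (8, 3, 2), (8, 6, 4)]


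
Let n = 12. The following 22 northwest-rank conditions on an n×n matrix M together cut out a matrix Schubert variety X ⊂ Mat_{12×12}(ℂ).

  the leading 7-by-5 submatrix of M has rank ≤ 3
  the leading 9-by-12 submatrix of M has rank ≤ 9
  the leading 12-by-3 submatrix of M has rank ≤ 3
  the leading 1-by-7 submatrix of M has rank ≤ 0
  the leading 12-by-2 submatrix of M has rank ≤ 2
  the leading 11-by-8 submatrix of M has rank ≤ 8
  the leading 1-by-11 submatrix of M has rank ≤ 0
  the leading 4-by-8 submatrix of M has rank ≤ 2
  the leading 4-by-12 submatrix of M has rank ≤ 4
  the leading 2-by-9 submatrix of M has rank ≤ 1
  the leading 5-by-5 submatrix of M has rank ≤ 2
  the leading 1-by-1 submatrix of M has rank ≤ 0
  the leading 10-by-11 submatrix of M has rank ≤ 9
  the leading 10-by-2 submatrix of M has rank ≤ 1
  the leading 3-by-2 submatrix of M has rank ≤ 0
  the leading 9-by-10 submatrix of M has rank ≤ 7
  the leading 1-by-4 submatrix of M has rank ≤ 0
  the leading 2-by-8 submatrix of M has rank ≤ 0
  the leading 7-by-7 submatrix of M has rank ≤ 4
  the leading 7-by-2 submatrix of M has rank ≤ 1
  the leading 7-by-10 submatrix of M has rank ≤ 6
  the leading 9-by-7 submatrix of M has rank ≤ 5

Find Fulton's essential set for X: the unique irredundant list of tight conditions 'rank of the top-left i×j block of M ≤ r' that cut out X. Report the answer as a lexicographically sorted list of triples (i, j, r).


Computing R[i][j] = min implied NW-rank bound (n=12, 22 conditions):

  row 1: 0 | 0 | 0 | 0 | 0 | 0 | 0 | 0 | 0 | 0 | 0 | 1
  row 2: 0 | 0 | 0 | 0 | 0 | 0 | 0 | 0 | 1 | 1 | 1 | 2
  row 3: 0 | 0 | 1 | 1 | 1 | 1 | 1 | 1 | 2 | 2 | 2 | 3
  row 4: 1 | 1 | 2 | 2 | 2 | 2 | 2 | 2 | 3 | 3 | 3 | 4
  row 5: 1 | 1 | 2 | 2 | 2 | 3 | 3 | 3 | 4 | 4 | 4 | 5
  row 6: 1 | 1 | 2 | 3 | 3 | 4 | 4 | 4 | 5 | 5 | 5 | 6
  row 7: 1 | 1 | 2 | 3 | 3 | 4 | 4 | 5 | 6 | 6 | 6 | 7
  row 8: 1 | 1 | 2 | 3 | 4 | 5 | 5 | 6 | 7 | 7 | 7 | 8
  row 9: 1 | 1 | 2 | 3 | 4 | 5 | 5 | 6 | 7 | 7 | 8 | 9
  row 10: 1 | 1 | 2 | 3 | 4 | 5 | 6 | 7 | 8 | 8 | 9 | 10
  row 11: 1 | 2 | 3 | 4 | 5 | 6 | 7 | 8 | 9 | 9 | 10 | 11
  row 12: 1 | 2 | 3 | 4 | 5 | 6 | 7 | 8 | 9 | 10 | 11 | 12

second differences of R give the permutation w = (12, 9, 3, 1, 6, 4, 8, 5, 11, 7, 2, 10).

ℓ(w)=33; the 9 essential cells (i,j,r):

[(1, 11, 0), (2, 8, 0), (3, 2, 0), (5, 5, 2), (7, 5, 3), (7, 7, 4), (9, 7, 5), (9, 10, 7), (10, 2, 1)]


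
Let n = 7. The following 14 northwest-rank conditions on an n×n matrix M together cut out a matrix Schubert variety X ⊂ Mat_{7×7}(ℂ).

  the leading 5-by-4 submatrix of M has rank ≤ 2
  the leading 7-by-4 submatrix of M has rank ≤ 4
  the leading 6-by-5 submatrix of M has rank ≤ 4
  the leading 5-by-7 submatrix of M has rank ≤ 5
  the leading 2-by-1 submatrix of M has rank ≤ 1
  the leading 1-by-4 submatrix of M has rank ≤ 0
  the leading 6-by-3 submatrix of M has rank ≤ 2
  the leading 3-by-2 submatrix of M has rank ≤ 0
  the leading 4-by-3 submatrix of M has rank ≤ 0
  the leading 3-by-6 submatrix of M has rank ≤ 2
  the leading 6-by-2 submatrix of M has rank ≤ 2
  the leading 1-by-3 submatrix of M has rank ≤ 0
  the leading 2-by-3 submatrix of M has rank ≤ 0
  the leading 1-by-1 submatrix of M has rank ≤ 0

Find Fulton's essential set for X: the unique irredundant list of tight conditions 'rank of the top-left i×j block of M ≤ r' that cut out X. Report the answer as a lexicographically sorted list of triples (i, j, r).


Rank table r_w(7×7) implied by the 14 constraints:

  i=1: 0 0 0 0 1 1 1
  i=2: 0 0 0 1 2 2 2
  i=3: 0 0 0 1 2 2 3
  i=4: 0 0 0 1 2 3 4
  i=5: 1 1 1 2 3 4 5
  i=6: 1 2 2 3 4 5 6
  i=7: 1 2 3 4 5 6 7

reading off 1-entries of Δ²R: w = (5, 4, 7, 6, 1, 2, 3).

Rothe diagram D(w) (14 cells), 3 SE-corners (essential conditions):

[(1, 4, 0), (3, 6, 2), (4, 3, 0)]


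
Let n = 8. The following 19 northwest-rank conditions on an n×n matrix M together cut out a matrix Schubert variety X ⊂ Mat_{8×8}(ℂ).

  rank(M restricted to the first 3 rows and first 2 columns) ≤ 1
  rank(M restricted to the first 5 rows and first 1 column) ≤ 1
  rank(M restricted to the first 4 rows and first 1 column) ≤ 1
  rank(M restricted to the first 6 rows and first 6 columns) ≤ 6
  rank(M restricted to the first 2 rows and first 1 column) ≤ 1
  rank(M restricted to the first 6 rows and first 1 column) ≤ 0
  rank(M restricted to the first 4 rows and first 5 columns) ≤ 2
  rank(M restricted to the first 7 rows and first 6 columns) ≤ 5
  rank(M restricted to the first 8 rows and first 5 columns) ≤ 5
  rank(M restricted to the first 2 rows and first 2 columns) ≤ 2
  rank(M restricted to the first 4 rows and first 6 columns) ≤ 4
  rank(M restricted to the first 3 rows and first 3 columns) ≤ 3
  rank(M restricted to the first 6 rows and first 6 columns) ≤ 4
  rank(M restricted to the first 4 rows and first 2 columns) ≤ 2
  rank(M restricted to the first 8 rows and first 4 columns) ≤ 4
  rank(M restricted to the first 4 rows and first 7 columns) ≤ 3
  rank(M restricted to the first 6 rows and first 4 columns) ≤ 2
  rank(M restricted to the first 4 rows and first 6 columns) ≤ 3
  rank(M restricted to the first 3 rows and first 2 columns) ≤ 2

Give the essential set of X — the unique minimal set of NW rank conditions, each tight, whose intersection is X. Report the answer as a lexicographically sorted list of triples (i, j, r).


The tightest implied rank at each (i,j), from the 19 conditions:

  R[1]: 0  1  1  1  1  1  1  1
  R[2]: 0  1  2  2  2  2  2  2
  R[3]: 0  1  2  2  2  3  3  3
  R[4]: 0  1  2  2  2  3  3  4
  R[5]: 0  1  2  2  3  4  4  5
  R[6]: 0  1  2  2  3  4  5  6
  R[7]: 1  2  3  3  4  5  6  7
  R[8]: 1  2  3  4  5  6  7  8

hence w(1..8) = (2, 3, 6, 8, 5, 7, 1, 4).

ℓ(w)=13; the 4 essential cells (i,j,r):

[(4, 5, 2), (4, 7, 3), (6, 1, 0), (6, 4, 2)]


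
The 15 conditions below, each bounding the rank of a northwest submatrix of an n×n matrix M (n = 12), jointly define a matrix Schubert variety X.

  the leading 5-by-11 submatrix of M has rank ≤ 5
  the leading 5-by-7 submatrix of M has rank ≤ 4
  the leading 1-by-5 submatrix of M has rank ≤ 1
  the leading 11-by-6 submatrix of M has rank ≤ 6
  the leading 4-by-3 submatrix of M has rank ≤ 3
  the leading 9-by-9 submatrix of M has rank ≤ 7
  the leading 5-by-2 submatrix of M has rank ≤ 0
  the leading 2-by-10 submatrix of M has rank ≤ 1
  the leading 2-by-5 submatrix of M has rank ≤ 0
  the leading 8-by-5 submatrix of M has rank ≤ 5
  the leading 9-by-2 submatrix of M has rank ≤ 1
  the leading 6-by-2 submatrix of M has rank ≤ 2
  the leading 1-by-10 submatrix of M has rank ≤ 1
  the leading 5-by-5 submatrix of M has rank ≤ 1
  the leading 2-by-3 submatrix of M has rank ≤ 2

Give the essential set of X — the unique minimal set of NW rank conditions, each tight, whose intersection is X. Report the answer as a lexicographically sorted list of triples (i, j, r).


The tightest implied rank at each (i,j), from the 15 conditions:

  R[1]: 0 0 0 0 0 1 1 1 1 1 1 1
  R[2]: 0 0 0 0 0 1 1 1 1 1 2 2
  R[3]: 0 0 1 1 1 2 2 2 2 2 3 3
  R[4]: 0 0 1 1 1 2 3 3 3 3 4 4
  R[5]: 0 0 1 1 1 2 3 4 4 4 5 5
  R[6]: 1 1 2 2 2 3 4 5 5 5 6 6
  R[7]: 1 1 2 3 3 4 5 6 6 6 7 7
  R[8]: 1 1 2 3 4 5 6 7 7 7 8 8
  R[9]: 1 1 2 3 4 5 6 7 7 8 9 9
  R[10]: 1 2 3 4 5 6 7 8 8 9 10 10
  R[11]: 1 2 3 4 5 6 7 8 9 10 11 11
  R[12]: 1 2 3 4 5 6 7 8 9 10 11 12

hence w(1..12) = (6, 11, 3, 7, 8, 1, 4, 5, 10, 2, 9, 12).

ℓ(w)=28; the 6 essential cells (i,j,r):

[(2, 5, 0), (2, 10, 1), (5, 2, 0), (5, 5, 1), (9, 2, 1), (9, 9, 7)]


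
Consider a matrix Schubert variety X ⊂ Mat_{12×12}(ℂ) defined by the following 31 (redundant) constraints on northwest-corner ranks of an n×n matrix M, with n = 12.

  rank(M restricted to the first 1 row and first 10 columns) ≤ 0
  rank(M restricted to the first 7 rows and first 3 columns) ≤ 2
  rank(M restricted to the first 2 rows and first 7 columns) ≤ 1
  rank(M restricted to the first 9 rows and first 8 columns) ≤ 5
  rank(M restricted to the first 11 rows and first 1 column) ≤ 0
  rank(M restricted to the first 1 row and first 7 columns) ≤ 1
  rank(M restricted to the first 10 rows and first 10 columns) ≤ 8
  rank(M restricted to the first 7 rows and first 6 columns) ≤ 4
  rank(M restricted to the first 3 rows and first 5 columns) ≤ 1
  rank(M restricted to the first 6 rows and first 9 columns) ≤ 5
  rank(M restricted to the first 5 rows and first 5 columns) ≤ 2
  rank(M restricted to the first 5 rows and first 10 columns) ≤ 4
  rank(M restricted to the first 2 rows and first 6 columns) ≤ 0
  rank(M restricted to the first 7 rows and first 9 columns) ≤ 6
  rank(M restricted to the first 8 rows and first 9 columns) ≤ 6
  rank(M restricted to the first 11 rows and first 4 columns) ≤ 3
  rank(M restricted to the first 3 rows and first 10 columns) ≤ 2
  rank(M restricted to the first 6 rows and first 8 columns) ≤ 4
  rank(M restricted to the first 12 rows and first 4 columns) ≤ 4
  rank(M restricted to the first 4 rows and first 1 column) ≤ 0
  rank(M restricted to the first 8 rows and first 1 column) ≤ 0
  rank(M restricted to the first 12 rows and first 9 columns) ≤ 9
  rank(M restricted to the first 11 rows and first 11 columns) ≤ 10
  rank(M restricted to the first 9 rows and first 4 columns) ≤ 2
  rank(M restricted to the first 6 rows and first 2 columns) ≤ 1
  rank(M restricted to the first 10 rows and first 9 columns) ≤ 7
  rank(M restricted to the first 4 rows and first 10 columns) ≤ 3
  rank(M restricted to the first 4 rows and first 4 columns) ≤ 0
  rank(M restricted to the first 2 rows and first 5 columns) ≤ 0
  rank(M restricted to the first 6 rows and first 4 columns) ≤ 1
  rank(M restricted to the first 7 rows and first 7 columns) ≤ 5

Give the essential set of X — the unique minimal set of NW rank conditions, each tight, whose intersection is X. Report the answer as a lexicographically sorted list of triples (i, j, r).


The tightest implied rank at each (i,j), from the 31 conditions:

  R[1]: 0 | 0 | 0 | 0 | 0 | 0 | 0 | 0 | 0 | 0 | 1 | 1
  R[2]: 0 | 0 | 0 | 0 | 0 | 0 | 1 | 1 | 1 | 1 | 2 | 2
  R[3]: 0 | 0 | 0 | 0 | 1 | 1 | 2 | 2 | 2 | 2 | 3 | 3
  R[4]: 0 | 0 | 0 | 0 | 1 | 2 | 3 | 3 | 3 | 3 | 4 | 4
  R[5]: 0 | 1 | 1 | 1 | 2 | 3 | 4 | 4 | 4 | 4 | 5 | 5
  R[6]: 0 | 1 | 1 | 1 | 2 | 3 | 4 | 4 | 5 | 5 | 6 | 6
  R[7]: 0 | 1 | 2 | 2 | 3 | 4 | 5 | 5 | 6 | 6 | 7 | 7
  R[8]: 0 | 1 | 2 | 2 | 3 | 4 | 5 | 5 | 6 | 7 | 8 | 8
  R[9]: 0 | 1 | 2 | 2 | 3 | 4 | 5 | 5 | 6 | 7 | 8 | 9
  R[10]: 0 | 1 | 2 | 3 | 4 | 5 | 6 | 6 | 7 | 8 | 9 | 10
  R[11]: 0 | 1 | 2 | 3 | 4 | 5 | 6 | 7 | 8 | 9 | 10 | 11
  R[12]: 1 | 2 | 3 | 4 | 5 | 6 | 7 | 8 | 9 | 10 | 11 | 12

reading off 1-entries of Δ²R: w = (11, 7, 5, 6, 2, 9, 3, 10, 12, 4, 8, 1).

|D(w)|=38, |Ess(w)|=8:

[(1, 10, 0), (2, 6, 0), (4, 4, 0), (6, 4, 1), (6, 8, 4), (9, 4, 2), (9, 8, 5), (11, 1, 0)]


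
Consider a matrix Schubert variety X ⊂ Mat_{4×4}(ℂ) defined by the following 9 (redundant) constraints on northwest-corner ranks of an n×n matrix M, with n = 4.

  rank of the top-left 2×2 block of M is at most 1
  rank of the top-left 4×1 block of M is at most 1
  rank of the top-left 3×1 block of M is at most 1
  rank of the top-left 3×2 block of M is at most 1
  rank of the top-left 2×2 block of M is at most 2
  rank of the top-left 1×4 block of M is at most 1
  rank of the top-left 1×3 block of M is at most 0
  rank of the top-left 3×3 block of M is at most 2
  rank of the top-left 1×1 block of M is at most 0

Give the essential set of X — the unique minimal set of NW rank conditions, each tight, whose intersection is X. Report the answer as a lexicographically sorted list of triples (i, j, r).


Propagating the 9 rank bounds to every northwest block:

  row 1: 0 0 0 1
  row 2: 1 1 1 2
  row 3: 1 1 2 3
  row 4: 1 2 3 4

hence w(1..4) = (4, 1, 3, 2).

ℓ(w)=4; the 2 essential cells (i,j,r):

[(1, 3, 0), (3, 2, 1)]


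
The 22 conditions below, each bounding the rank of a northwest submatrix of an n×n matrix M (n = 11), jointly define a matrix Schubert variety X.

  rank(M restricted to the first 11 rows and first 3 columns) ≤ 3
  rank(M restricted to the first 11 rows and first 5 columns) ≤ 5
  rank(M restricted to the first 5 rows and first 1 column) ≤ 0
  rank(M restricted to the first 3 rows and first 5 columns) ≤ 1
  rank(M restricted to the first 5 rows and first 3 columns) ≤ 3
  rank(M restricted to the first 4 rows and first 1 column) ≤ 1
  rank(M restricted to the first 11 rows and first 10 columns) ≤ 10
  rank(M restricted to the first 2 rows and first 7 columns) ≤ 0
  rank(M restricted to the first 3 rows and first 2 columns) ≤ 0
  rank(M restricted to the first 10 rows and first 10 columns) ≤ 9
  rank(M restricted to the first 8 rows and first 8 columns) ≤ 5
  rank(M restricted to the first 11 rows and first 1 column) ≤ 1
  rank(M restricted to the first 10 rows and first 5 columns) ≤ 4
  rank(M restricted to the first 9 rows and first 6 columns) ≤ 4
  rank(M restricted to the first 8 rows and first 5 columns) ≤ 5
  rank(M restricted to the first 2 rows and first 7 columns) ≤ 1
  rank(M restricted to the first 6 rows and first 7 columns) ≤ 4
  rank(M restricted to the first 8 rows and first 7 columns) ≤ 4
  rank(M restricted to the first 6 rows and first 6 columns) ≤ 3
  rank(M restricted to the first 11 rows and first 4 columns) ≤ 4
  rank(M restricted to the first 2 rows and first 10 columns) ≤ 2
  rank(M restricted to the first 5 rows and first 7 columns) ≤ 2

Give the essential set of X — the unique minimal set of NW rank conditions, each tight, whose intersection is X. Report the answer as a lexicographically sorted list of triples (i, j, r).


Computing R[i][j] = min implied NW-rank bound (n=11, 22 conditions):

  row 1: 0, 0, 0, 0, 0, 0, 0, 1, 1, 1, 1
  row 2: 0, 0, 0, 0, 0, 0, 0, 1, 2, 2, 2
  row 3: 0, 0, 1, 1, 1, 1, 1, 2, 3, 3, 3
  row 4: 0, 1, 2, 2, 2, 2, 2, 3, 4, 4, 4
  row 5: 0, 1, 2, 2, 2, 2, 2, 3, 4, 5, 5
  row 6: 1, 2, 3, 3, 3, 3, 3, 4, 5, 6, 6
  row 7: 1, 2, 3, 4, 4, 4, 4, 5, 6, 7, 7
  row 8: 1, 2, 3, 4, 4, 4, 4, 5, 6, 7, 8
  row 9: 1, 2, 3, 4, 4, 4, 5, 6, 7, 8, 9
  row 10: 1, 2, 3, 4, 4, 5, 6, 7, 8, 9, 10
  row 11: 1, 2, 3, 4, 5, 6, 7, 8, 9, 10, 11

hence w(1..11) = (8, 9, 3, 2, 10, 1, 4, 11, 7, 6, 5).

D(w) has 28 cells with 7 SE-corners; essential set:

[(2, 7, 0), (3, 2, 0), (5, 1, 0), (5, 7, 2), (8, 7, 4), (9, 6, 4), (10, 5, 4)]


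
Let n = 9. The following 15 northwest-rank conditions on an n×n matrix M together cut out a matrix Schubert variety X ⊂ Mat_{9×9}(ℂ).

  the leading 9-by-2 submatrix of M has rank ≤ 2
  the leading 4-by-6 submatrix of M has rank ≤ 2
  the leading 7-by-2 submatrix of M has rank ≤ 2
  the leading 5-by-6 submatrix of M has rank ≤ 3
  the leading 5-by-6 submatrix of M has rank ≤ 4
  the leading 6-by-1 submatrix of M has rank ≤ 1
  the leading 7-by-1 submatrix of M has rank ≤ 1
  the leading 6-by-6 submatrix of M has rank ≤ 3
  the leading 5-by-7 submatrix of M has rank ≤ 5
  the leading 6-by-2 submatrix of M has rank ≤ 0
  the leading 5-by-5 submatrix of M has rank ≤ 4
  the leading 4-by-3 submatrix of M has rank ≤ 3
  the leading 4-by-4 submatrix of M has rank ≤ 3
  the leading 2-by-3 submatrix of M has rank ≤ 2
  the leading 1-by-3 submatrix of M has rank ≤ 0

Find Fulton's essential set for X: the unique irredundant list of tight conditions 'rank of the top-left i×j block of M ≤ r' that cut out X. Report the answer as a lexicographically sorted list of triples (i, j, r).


Rank table r_w(9×9) implied by the 15 constraints:

  R[1]: 0 | 0 | 0 | 1 | 1 | 1 | 1 | 1 | 1
  R[2]: 0 | 0 | 1 | 2 | 2 | 2 | 2 | 2 | 2
  R[3]: 0 | 0 | 1 | 2 | 2 | 2 | 3 | 3 | 3
  R[4]: 0 | 0 | 1 | 2 | 2 | 2 | 3 | 4 | 4
  R[5]: 0 | 0 | 1 | 2 | 3 | 3 | 4 | 5 | 5
  R[6]: 0 | 0 | 1 | 2 | 3 | 3 | 4 | 5 | 6
  R[7]: 1 | 1 | 2 | 3 | 4 | 4 | 5 | 6 | 7
  R[8]: 1 | 2 | 3 | 4 | 5 | 5 | 6 | 7 | 8
  R[9]: 1 | 2 | 3 | 4 | 5 | 6 | 7 | 8 | 9

hence w(1..9) = (4, 3, 7, 8, 5, 9, 1, 2, 6).

ℓ(w)=18; the 4 essential cells (i,j,r):

[(1, 3, 0), (4, 6, 2), (6, 2, 0), (6, 6, 3)]


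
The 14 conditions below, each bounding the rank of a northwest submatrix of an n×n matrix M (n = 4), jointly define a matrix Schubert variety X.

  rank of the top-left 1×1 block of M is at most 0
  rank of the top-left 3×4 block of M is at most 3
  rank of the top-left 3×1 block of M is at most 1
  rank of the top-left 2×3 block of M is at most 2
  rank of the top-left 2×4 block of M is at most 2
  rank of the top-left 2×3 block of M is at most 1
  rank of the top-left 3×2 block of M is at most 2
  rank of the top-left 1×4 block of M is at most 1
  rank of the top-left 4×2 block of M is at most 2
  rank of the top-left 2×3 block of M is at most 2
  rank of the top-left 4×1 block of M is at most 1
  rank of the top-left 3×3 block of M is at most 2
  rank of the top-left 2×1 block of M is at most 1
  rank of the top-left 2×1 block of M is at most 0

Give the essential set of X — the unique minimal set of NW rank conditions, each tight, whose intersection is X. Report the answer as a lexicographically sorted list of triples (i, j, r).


Propagating the 14 rank bounds to every northwest block:

  0, 1, 1, 1
  0, 1, 1, 2
  1, 2, 2, 3
  1, 2, 3, 4

so w = (2, 4, 1, 3).

ℓ(w)=3; the 2 essential cells (i,j,r):

[(2, 1, 0), (2, 3, 1)]


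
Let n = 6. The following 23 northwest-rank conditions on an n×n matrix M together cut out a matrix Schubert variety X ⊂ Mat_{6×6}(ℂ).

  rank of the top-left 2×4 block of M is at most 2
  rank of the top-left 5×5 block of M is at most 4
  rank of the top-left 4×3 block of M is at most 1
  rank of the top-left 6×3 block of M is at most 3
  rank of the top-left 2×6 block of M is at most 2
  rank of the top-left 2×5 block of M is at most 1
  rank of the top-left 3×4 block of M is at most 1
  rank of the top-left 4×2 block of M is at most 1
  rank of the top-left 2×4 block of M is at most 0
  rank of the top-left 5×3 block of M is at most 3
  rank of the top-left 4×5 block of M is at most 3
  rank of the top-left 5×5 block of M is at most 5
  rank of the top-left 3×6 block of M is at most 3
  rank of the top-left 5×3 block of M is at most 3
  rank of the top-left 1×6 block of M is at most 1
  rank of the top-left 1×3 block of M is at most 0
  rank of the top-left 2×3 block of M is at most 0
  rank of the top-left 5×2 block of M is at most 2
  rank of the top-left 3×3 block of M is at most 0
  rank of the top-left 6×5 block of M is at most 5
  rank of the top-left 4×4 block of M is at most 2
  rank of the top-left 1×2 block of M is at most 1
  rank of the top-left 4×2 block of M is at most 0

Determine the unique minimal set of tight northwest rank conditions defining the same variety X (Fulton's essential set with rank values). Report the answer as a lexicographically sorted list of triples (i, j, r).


Computing R[i][j] = min implied NW-rank bound (n=6, 23 conditions):

  R[1]: 0 0 0 0 1 1
  R[2]: 0 0 0 0 1 2
  R[3]: 0 0 0 1 2 3
  R[4]: 0 0 1 2 3 4
  R[5]: 1 1 2 3 4 5
  R[6]: 1 2 3 4 5 6

reading off 1-entries of Δ²R: w = (5, 6, 4, 3, 1, 2).

Rothe diagram D(w) (13 cells), 3 SE-corners (essential conditions):

[(2, 4, 0), (3, 3, 0), (4, 2, 0)]


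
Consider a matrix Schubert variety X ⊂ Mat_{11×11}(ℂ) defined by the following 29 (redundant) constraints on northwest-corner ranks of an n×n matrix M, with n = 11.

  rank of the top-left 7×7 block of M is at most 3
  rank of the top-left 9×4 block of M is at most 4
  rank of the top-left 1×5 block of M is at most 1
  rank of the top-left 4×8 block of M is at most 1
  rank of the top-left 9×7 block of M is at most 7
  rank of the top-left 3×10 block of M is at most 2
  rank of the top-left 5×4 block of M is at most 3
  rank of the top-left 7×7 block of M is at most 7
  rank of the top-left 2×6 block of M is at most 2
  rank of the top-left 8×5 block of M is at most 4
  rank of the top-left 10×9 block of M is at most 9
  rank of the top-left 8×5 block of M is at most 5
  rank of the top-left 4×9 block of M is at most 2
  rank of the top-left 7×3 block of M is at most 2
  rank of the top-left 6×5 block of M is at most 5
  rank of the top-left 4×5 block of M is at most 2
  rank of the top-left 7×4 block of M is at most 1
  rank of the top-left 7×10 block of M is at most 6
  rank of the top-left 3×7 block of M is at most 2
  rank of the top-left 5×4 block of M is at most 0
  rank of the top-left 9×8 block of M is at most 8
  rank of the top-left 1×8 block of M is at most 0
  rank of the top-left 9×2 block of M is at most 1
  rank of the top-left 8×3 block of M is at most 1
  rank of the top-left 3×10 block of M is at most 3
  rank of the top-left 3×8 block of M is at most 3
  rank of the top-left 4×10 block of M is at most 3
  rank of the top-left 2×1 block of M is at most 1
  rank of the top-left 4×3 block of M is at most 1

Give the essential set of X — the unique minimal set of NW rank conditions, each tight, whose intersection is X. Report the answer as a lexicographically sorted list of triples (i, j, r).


Rank table r_w(11×11) implied by the 29 constraints:

  R[1]: 0 0 0 0 0 0 0 0 1 1 1
  R[2]: 0 0 0 0 1 1 1 1 2 2 2
  R[3]: 0 0 0 0 1 1 1 1 2 2 3
  R[4]: 0 0 0 0 1 1 1 1 2 3 4
  R[5]: 0 0 0 0 1 2 2 2 3 4 5
  R[6]: 1 1 1 1 2 3 3 3 4 5 6
  R[7]: 1 1 1 1 2 3 3 4 5 6 7
  R[8]: 1 1 1 2 3 4 4 5 6 7 8
  R[9]: 1 1 2 3 4 5 5 6 7 8 9
  R[10]: 1 2 3 4 5 6 6 7 8 9 10
  R[11]: 1 2 3 4 5 6 7 8 9 10 11

hence w(1..11) = (9, 5, 11, 10, 6, 1, 8, 4, 3, 2, 7).

8 SE-corners of the 38-cell Rothe diagram give Ess(w):

[(1, 8, 0), (3, 10, 2), (4, 8, 1), (5, 4, 0), (7, 4, 1), (7, 7, 3), (8, 3, 1), (9, 2, 1)]


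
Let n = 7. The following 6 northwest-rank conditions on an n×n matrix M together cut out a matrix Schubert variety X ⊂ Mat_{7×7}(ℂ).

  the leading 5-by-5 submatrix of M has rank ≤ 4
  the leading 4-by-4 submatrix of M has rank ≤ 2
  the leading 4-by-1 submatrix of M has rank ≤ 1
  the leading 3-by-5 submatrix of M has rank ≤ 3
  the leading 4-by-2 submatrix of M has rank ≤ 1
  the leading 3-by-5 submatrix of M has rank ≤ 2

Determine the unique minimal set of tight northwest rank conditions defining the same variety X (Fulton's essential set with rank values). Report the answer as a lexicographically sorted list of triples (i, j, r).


Propagating the 6 rank bounds to every northwest block:

  1 1 1 1 1 1 1
  1 1 2 2 2 2 2
  1 1 2 2 2 3 3
  1 1 2 2 3 4 4
  1 2 3 3 4 5 5
  1 2 3 4 5 6 6
  1 2 3 4 5 6 7

second differences of R give the permutation w = (1, 3, 6, 5, 2, 4, 7).

D(w) has 6 cells with 3 SE-corners; essential set:

[(3, 5, 2), (4, 2, 1), (4, 4, 2)]


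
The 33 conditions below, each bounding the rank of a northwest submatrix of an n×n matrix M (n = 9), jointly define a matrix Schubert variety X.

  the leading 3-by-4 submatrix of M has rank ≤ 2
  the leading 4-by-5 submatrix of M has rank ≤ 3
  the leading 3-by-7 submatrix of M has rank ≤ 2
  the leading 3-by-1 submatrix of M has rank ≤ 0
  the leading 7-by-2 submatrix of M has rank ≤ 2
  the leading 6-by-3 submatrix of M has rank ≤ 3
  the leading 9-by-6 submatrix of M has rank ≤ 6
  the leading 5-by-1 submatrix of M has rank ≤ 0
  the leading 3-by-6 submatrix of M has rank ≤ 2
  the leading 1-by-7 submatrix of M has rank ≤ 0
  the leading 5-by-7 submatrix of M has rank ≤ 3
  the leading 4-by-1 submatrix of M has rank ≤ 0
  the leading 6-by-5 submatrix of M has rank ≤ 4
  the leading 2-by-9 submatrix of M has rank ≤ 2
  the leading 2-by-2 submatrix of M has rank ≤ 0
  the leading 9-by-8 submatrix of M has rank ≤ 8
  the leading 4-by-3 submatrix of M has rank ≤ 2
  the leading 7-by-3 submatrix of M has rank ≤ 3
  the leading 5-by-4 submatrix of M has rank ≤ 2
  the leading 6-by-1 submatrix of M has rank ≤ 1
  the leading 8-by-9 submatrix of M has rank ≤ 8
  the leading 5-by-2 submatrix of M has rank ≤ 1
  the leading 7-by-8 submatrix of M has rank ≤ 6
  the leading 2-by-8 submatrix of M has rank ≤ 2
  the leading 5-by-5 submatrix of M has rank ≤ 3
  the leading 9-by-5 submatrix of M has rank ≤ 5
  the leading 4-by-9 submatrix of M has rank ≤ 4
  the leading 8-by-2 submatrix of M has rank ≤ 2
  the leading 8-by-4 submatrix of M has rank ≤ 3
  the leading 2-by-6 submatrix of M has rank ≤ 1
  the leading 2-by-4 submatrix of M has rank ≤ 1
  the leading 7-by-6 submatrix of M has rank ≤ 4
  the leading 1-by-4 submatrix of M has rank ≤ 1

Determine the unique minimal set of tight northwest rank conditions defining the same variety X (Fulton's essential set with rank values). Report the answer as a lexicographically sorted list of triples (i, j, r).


Rank table r_w(9×9) implied by the 33 constraints:

  0  0  0  0  0  0  0  1  1
  0  0  1  1  1  1  1  2  2
  0  1  2  2  2  2  2  3  3
  0  1  2  2  3  3  3  4  4
  0  1  2  2  3  3  3  4  5
  1  2  3  3  4  4  4  5  6
  1  2  3  3  4  4  5  6  7
  1  2  3  3  4  5  6  7  8
  1  2  3  4  5  6  7  8  9

so w = (8, 3, 2, 5, 9, 1, 7, 6, 4).

D(w) has 19 cells with 7 SE-corners; essential set:

[(1, 7, 0), (2, 2, 0), (5, 1, 0), (5, 4, 2), (5, 7, 3), (7, 6, 4), (8, 4, 3)]


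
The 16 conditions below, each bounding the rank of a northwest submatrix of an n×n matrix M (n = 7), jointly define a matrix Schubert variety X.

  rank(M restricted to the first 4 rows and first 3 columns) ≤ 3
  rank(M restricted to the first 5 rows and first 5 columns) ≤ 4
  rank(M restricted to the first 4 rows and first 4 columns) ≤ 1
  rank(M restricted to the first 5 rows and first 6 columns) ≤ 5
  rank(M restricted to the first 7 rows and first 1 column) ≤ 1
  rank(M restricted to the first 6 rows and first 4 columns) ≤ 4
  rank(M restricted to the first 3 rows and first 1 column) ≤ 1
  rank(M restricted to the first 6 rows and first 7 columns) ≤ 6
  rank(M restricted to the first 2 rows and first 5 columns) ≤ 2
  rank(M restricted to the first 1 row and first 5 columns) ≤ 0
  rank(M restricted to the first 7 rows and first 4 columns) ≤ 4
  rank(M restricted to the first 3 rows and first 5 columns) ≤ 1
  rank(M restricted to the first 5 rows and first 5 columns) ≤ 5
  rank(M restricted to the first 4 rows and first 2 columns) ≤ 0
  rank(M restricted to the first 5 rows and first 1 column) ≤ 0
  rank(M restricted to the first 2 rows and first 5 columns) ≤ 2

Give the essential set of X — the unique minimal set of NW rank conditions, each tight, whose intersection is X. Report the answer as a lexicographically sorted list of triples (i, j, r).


Propagating the 16 rank bounds to every northwest block:

  i=1: 0 | 0 | 0 | 0 | 0 | 1 | 1
  i=2: 0 | 0 | 1 | 1 | 1 | 2 | 2
  i=3: 0 | 0 | 1 | 1 | 1 | 2 | 3
  i=4: 0 | 0 | 1 | 1 | 2 | 3 | 4
  i=5: 0 | 1 | 2 | 2 | 3 | 4 | 5
  i=6: 1 | 2 | 3 | 3 | 4 | 5 | 6
  i=7: 1 | 2 | 3 | 4 | 5 | 6 | 7

the unique w with this rank table is (6, 3, 7, 5, 2, 1, 4).

Fulton essential set (5 of the 15 Rothe cells):

[(1, 5, 0), (3, 5, 1), (4, 2, 0), (4, 4, 1), (5, 1, 0)]


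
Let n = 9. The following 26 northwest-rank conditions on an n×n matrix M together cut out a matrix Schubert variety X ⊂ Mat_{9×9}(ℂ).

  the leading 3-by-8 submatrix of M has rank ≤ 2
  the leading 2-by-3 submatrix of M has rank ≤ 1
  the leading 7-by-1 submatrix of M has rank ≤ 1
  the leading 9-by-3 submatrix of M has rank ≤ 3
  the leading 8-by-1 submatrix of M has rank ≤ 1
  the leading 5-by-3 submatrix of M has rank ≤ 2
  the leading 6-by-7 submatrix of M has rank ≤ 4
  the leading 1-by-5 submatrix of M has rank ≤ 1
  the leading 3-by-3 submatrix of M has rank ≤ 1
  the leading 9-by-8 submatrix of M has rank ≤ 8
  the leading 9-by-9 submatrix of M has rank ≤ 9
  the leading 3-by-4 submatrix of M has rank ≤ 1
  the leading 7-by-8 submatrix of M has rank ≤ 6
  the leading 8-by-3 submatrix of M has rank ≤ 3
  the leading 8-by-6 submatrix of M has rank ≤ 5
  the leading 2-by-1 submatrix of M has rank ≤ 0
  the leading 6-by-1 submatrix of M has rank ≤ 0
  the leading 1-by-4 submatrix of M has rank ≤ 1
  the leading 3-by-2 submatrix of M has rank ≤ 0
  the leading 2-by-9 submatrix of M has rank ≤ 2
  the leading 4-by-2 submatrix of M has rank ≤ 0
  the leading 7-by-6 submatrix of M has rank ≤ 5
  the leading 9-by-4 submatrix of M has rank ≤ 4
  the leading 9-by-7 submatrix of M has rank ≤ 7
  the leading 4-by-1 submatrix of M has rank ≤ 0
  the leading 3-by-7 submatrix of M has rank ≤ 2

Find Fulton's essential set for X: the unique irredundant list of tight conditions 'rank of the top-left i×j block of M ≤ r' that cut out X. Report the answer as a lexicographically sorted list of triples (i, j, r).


Computing R[i][j] = min implied NW-rank bound (n=9, 26 conditions):

  0 0 1 1 1 1 1 1 1
  0 0 1 1 2 2 2 2 2
  0 0 1 1 2 2 2 2 3
  0 0 1 2 3 3 3 3 4
  0 1 2 3 4 4 4 4 5
  0 1 2 3 4 4 4 5 6
  1 2 3 4 5 5 5 6 7
  1 2 3 4 5 5 6 7 8
  1 2 3 4 5 6 7 8 9

so w = (3, 5, 9, 4, 2, 8, 1, 7, 6).

Fulton essential set (6 of the 18 Rothe cells):

[(3, 4, 1), (3, 8, 2), (4, 2, 0), (6, 1, 0), (6, 7, 4), (8, 6, 5)]


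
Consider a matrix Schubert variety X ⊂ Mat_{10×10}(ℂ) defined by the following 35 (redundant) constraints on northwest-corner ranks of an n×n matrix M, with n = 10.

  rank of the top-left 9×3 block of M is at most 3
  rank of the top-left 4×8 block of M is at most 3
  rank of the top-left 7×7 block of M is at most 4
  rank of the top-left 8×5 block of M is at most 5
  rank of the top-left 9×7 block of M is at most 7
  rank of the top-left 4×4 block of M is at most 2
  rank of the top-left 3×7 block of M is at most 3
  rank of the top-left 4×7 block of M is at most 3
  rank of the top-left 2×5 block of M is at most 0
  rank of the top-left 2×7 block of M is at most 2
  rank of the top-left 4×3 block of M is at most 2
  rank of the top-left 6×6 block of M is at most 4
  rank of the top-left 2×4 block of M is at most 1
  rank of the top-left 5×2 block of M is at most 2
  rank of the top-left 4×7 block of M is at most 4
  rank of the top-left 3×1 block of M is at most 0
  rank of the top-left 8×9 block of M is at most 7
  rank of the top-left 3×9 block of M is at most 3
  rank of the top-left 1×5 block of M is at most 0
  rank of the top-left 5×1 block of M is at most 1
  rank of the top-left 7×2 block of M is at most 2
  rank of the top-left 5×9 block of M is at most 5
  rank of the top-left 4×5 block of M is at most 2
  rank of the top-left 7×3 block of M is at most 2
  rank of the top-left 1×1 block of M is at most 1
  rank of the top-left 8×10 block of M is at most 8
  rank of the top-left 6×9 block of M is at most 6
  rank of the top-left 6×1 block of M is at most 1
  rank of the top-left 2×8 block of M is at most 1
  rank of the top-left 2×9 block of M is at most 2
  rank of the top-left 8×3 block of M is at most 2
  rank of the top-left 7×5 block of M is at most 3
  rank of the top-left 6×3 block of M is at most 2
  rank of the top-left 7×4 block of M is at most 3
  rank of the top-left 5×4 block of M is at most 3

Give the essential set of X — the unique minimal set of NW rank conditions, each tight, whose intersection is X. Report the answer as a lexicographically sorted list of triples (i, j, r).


Recovering R(i,j) via the rank-extension bound from the 35 conditions:

  0, 0, 0, 0, 0, 1, 1, 1, 1, 1
  0, 0, 0, 0, 0, 1, 1, 1, 2, 2
  0, 1, 1, 1, 1, 2, 2, 2, 3, 3
  1, 2, 2, 2, 2, 3, 3, 3, 4, 4
  1, 2, 2, 3, 3, 4, 4, 4, 5, 5
  1, 2, 2, 3, 3, 4, 4, 5, 6, 6
  1, 2, 2, 3, 3, 4, 4, 5, 6, 7
  1, 2, 2, 3, 4, 5, 5, 6, 7, 8
  1, 2, 3, 4, 5, 6, 6, 7, 8, 9
  1, 2, 3, 4, 5, 6, 7, 8, 9, 10

the unique w with this rank table is (6, 9, 2, 1, 4, 8, 10, 5, 3, 7).

Rothe diagram D(w) (21 cells), 6 SE-corners (essential conditions):

[(2, 5, 0), (2, 8, 1), (3, 1, 0), (7, 5, 3), (7, 7, 4), (8, 3, 2)]


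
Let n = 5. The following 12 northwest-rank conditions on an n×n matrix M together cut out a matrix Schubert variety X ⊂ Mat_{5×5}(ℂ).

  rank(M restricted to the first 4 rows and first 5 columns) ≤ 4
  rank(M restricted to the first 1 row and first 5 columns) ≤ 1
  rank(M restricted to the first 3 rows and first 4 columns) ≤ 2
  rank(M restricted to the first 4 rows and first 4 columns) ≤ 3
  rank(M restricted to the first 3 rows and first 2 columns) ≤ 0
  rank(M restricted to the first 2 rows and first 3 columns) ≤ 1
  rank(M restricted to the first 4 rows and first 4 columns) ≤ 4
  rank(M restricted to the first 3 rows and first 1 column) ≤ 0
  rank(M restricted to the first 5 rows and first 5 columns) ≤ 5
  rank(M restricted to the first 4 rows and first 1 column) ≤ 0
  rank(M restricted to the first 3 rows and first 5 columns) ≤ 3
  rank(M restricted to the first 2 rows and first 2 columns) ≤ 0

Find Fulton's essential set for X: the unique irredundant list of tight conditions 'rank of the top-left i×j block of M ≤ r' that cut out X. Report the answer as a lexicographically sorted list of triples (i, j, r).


The tightest implied rank at each (i,j), from the 12 conditions:

  i=1: 0, 0, 1, 1, 1
  i=2: 0, 0, 1, 2, 2
  i=3: 0, 0, 1, 2, 3
  i=4: 0, 1, 2, 3, 4
  i=5: 1, 2, 3, 4, 5

hence w(1..5) = (3, 4, 5, 2, 1).

Fulton essential set (2 of the 7 Rothe cells):

[(3, 2, 0), (4, 1, 0)]


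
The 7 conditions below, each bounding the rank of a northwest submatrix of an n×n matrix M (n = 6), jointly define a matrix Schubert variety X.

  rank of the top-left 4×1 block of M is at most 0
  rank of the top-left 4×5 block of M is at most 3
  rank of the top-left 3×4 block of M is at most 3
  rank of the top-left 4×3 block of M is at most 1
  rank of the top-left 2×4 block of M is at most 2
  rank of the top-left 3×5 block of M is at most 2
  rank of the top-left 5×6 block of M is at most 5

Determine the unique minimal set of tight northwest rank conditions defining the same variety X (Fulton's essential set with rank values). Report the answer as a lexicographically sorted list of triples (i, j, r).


Recovering R(i,j) via the rank-extension bound from the 7 conditions:

  0 | 1 | 1 | 1 | 1 | 1
  0 | 1 | 1 | 2 | 2 | 2
  0 | 1 | 1 | 2 | 2 | 3
  0 | 1 | 1 | 2 | 3 | 4
  1 | 2 | 2 | 3 | 4 | 5
  1 | 2 | 3 | 4 | 5 | 6

second differences of R give the permutation w = (2, 4, 6, 5, 1, 3).

3 SE-corners of the 8-cell Rothe diagram give Ess(w):

[(3, 5, 2), (4, 1, 0), (4, 3, 1)]


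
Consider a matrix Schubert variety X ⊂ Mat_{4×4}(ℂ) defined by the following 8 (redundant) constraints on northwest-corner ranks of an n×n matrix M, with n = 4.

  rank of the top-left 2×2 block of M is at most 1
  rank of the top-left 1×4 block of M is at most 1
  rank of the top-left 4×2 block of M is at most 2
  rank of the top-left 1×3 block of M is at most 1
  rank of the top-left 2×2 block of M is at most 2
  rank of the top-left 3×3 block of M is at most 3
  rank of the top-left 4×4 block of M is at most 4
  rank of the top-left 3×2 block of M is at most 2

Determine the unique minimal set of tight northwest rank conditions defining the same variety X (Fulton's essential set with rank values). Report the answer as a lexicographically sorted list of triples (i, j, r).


Rank table r_w(4×4) implied by the 8 constraints:

  i=1: 1 1 1 1
  i=2: 1 1 2 2
  i=3: 1 2 3 3
  i=4: 1 2 3 4

the unique w with this rank table is (1, 3, 2, 4).

Rothe diagram D(w) (1 cell), 1 SE-corner (essential condition):

[(2, 2, 1)]


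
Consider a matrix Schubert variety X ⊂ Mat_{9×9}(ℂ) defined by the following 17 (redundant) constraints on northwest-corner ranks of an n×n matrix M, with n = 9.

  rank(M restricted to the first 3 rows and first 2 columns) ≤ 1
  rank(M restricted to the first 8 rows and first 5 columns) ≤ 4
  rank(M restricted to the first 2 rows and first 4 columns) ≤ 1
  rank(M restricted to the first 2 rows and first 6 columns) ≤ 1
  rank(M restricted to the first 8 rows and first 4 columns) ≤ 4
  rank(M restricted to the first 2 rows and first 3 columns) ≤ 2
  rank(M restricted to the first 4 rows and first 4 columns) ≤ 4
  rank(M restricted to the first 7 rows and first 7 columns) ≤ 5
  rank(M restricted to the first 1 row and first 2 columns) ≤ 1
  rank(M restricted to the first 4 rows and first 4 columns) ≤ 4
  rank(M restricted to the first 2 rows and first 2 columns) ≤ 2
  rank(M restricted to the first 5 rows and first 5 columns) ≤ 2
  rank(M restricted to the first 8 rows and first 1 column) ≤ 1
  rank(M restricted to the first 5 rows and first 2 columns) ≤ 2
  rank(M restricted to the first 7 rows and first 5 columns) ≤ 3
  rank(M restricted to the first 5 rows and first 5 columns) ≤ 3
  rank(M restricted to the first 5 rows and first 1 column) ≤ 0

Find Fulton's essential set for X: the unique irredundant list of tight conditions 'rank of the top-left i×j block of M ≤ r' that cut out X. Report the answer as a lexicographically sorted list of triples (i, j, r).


Propagating the 17 rank bounds to every northwest block:

  row 1: 0, 1, 1, 1, 1, 1, 1, 1, 1
  row 2: 0, 1, 1, 1, 1, 1, 2, 2, 2
  row 3: 0, 1, 2, 2, 2, 2, 3, 3, 3
  row 4: 0, 1, 2, 2, 2, 3, 4, 4, 4
  row 5: 0, 1, 2, 2, 2, 3, 4, 5, 5
  row 6: 1, 2, 3, 3, 3, 4, 5, 6, 6
  row 7: 1, 2, 3, 3, 3, 4, 5, 6, 7
  row 8: 1, 2, 3, 4, 4, 5, 6, 7, 8
  row 9: 1, 2, 3, 4, 5, 6, 7, 8, 9

the unique w with this rank table is (2, 7, 3, 6, 8, 1, 9, 4, 5).

ℓ(w)=15; the 4 essential cells (i,j,r):

[(2, 6, 1), (5, 1, 0), (5, 5, 2), (7, 5, 3)]


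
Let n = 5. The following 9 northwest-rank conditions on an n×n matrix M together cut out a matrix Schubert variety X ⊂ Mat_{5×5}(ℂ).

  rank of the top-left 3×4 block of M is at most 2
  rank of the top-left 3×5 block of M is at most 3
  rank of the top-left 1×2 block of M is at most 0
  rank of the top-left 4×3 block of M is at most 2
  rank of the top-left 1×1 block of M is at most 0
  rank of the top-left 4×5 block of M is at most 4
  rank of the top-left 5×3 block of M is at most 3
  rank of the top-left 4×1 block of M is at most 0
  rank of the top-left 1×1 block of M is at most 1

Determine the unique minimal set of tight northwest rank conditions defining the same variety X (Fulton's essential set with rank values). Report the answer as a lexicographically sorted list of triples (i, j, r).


The tightest implied rank at each (i,j), from the 9 conditions:

  0 | 0 | 1 | 1 | 1
  0 | 1 | 2 | 2 | 2
  0 | 1 | 2 | 2 | 3
  0 | 1 | 2 | 3 | 4
  1 | 2 | 3 | 4 | 5

the unique w with this rank table is (3, 2, 5, 4, 1).

|D(w)|=6, |Ess(w)|=3:

[(1, 2, 0), (3, 4, 2), (4, 1, 0)]
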